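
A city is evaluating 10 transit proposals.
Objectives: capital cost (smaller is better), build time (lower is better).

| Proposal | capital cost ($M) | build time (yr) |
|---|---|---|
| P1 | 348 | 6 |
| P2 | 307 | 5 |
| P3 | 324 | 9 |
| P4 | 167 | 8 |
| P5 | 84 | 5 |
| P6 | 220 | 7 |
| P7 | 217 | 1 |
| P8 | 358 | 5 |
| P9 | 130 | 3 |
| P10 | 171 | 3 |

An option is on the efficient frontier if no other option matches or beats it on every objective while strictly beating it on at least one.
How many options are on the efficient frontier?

3

P1: dominated by P2 (capital cost 307≤348, build time 5≤6).
P2: dominated by P5 (capital cost 84≤307, build time 5≤5).
P3: dominated by P2 (capital cost 307≤324, build time 5≤9).
P4: dominated by P5 (capital cost 84≤167, build time 5≤8).
P5: not dominated (best capital cost).
P6: dominated by P5 (capital cost 84≤220, build time 5≤7).
P7: not dominated (best build time).
P8: dominated by P2 (capital cost 307≤358, build time 5≤5).
P9: not dominated.
P10: dominated by P9 (capital cost 130≤171, build time 3≤3).
Pareto-optimal: P5, P7, P9 → 3.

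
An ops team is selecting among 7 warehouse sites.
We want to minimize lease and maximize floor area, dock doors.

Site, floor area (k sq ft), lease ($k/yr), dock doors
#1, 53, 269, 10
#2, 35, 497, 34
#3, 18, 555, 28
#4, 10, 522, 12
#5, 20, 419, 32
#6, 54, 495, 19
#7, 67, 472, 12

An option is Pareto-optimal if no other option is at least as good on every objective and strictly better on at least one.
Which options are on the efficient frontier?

#1, #2, #5, #6, #7

#1: not dominated (best lease).
#2: not dominated (best dock doors).
#3: dominated by #2 (floor area 35≥18, lease 497≤555, dock doors 34≥28).
#4: dominated by #2 (floor area 35≥10, lease 497≤522, dock doors 34≥12).
#5: not dominated.
#6: not dominated.
#7: not dominated (best floor area).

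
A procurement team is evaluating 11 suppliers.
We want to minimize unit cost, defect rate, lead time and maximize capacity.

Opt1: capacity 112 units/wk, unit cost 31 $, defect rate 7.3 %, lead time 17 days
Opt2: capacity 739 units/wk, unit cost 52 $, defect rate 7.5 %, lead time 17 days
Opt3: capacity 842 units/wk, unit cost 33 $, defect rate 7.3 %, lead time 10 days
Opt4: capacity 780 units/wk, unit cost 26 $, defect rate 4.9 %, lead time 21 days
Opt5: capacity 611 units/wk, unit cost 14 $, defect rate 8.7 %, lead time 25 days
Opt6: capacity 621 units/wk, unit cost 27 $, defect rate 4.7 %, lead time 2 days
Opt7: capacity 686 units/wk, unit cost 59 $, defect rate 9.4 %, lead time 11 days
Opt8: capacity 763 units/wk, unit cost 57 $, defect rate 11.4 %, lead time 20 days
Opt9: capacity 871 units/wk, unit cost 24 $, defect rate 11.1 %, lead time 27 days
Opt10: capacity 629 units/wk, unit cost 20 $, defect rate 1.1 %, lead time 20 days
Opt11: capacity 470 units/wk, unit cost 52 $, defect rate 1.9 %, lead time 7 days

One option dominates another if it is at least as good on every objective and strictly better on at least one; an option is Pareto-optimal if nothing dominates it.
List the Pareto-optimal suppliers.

Opt1: dominated by Opt6 (capacity 621≥112, unit cost 27≤31, defect rate 4.7≤7.3, lead time 2≤17).
Opt2: dominated by Opt3 (capacity 842≥739, unit cost 33≤52, defect rate 7.3≤7.5, lead time 10≤17).
Opt3: not dominated.
Opt4: not dominated.
Opt5: not dominated (best unit cost).
Opt6: not dominated (best lead time).
Opt7: dominated by Opt3 (capacity 842≥686, unit cost 33≤59, defect rate 7.3≤9.4, lead time 10≤11).
Opt8: dominated by Opt3 (capacity 842≥763, unit cost 33≤57, defect rate 7.3≤11.4, lead time 10≤20).
Opt9: not dominated (best capacity).
Opt10: not dominated (best defect rate).
Opt11: not dominated.

Opt3, Opt4, Opt5, Opt6, Opt9, Opt10, Opt11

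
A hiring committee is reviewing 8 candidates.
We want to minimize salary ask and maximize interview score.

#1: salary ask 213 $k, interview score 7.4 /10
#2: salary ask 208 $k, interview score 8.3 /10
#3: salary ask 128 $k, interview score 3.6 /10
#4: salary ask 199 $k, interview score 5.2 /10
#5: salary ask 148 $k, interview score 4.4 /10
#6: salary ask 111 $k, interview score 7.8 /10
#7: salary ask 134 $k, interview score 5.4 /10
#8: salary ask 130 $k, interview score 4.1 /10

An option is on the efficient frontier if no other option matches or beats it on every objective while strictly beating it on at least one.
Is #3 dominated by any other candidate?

#6 vs #3: salary ask 111≤128, interview score 7.8≥3.6 — #6 is at least as good on every objective and strictly better on at least one, so #6 dominates #3.

Yes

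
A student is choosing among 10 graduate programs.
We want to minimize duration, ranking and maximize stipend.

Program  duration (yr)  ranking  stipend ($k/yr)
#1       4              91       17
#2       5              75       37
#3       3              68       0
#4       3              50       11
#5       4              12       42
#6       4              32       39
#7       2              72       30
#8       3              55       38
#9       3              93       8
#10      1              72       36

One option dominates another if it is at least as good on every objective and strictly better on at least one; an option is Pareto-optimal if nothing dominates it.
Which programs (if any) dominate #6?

#5

#5: duration 4≤4, ranking 12≤32, stipend 42≥39 — dominates #6.
Others (#1, #2, #3, #4, #7, #8, #9, #10) are each worse than #6 on at least one objective.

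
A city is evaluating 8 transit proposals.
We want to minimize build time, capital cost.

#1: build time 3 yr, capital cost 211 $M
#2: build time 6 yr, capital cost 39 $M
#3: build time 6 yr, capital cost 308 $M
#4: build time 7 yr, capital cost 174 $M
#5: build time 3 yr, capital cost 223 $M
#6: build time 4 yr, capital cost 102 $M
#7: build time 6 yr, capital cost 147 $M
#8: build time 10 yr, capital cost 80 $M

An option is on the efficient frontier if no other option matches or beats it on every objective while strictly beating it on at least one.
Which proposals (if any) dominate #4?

#2, #6, #7

#2: build time 6≤7, capital cost 39≤174 — dominates #4.
#6: build time 4≤7, capital cost 102≤174 — dominates #4.
#7: build time 6≤7, capital cost 147≤174 — dominates #4.
Others (#1, #3, #5, #8) are each worse than #4 on at least one objective.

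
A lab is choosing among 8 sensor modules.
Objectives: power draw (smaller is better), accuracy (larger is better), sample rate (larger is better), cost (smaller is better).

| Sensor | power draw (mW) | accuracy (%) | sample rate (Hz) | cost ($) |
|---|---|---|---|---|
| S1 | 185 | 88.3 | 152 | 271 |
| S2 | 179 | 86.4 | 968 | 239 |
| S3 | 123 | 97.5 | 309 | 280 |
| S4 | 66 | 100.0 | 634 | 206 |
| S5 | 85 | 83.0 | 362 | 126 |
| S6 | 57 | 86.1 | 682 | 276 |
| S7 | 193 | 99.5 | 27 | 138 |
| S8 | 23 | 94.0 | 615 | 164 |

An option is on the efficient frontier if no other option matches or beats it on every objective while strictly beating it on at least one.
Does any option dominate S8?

No

S1: worse on power draw (185 vs 23).
S2: worse on power draw (179 vs 23).
S3: worse on power draw (123 vs 23).
S4: worse on power draw (66 vs 23).
S5: worse on power draw (85 vs 23).
S6: worse on power draw (57 vs 23).
S7: worse on power draw (193 vs 23).
No option is at least as good as S8 on every objective and strictly better on one.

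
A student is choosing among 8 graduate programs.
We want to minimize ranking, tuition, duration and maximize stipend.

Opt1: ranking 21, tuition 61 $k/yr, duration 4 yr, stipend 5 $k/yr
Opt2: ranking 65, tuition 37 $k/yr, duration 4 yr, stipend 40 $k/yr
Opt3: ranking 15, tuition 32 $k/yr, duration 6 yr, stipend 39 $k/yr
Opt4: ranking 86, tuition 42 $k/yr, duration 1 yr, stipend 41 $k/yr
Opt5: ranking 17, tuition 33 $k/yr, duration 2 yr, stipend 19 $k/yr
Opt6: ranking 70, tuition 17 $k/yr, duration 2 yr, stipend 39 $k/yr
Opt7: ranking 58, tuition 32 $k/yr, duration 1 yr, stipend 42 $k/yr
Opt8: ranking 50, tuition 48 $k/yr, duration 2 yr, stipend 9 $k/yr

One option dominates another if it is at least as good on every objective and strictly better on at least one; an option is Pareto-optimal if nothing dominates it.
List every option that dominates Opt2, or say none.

Opt7: ranking 58≤65, tuition 32≤37, duration 1≤4, stipend 42≥40 — dominates Opt2.
Others (Opt1, Opt3, Opt4, Opt5, Opt6, Opt8) are each worse than Opt2 on at least one objective.

Opt7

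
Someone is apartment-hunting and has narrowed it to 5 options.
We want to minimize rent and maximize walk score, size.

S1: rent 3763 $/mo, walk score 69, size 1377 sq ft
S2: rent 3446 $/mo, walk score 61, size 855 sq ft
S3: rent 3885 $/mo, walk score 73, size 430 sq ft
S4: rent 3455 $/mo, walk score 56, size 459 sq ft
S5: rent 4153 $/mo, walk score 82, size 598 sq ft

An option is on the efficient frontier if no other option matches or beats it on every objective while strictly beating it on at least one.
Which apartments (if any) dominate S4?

S2

S2: rent 3446≤3455, walk score 61≥56, size 855≥459 — dominates S4.
Others (S1, S3, S5) are each worse than S4 on at least one objective.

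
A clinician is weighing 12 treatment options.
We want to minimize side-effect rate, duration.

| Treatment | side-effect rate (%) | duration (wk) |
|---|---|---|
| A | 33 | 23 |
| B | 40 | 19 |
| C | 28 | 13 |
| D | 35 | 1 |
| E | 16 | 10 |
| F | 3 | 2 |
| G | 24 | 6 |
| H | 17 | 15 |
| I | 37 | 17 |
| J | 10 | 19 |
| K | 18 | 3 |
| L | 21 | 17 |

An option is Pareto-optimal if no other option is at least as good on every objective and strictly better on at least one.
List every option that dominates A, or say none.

C: side-effect rate 28≤33, duration 13≤23 — dominates A.
E: side-effect rate 16≤33, duration 10≤23 — dominates A.
F: side-effect rate 3≤33, duration 2≤23 — dominates A.
G: side-effect rate 24≤33, duration 6≤23 — dominates A.
H: side-effect rate 17≤33, duration 15≤23 — dominates A.
J: side-effect rate 10≤33, duration 19≤23 — dominates A.
K: side-effect rate 18≤33, duration 3≤23 — dominates A.
L: side-effect rate 21≤33, duration 17≤23 — dominates A.
Others (B, D, I) are each worse than A on at least one objective.

C, E, F, G, H, J, K, L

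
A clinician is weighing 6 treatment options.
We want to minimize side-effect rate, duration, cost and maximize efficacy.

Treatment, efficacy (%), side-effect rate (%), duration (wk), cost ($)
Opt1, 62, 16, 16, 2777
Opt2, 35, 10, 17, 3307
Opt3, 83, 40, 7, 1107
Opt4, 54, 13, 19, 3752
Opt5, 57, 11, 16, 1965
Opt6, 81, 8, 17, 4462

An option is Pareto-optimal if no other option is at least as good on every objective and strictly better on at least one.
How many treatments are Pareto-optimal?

5

Opt1: not dominated.
Opt2: not dominated.
Opt3: not dominated (best efficacy).
Opt4: dominated by Opt5 (efficacy 57≥54, side-effect rate 11≤13, duration 16≤19, cost 1965≤3752).
Opt5: not dominated.
Opt6: not dominated (best side-effect rate).
Pareto-optimal: Opt1, Opt2, Opt3, Opt5, Opt6 → 5.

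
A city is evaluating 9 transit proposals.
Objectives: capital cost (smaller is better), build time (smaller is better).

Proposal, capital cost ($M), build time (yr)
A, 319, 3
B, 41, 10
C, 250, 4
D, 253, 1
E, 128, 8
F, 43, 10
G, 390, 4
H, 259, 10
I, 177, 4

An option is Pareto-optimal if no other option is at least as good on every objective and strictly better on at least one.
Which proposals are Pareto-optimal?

B, D, E, I

A: dominated by D (capital cost 253≤319, build time 1≤3).
B: not dominated (best capital cost).
C: dominated by I (capital cost 177≤250, build time 4≤4).
D: not dominated (best build time).
E: not dominated.
F: dominated by B (capital cost 41≤43, build time 10≤10).
G: dominated by A (capital cost 319≤390, build time 3≤4).
H: dominated by B (capital cost 41≤259, build time 10≤10).
I: not dominated.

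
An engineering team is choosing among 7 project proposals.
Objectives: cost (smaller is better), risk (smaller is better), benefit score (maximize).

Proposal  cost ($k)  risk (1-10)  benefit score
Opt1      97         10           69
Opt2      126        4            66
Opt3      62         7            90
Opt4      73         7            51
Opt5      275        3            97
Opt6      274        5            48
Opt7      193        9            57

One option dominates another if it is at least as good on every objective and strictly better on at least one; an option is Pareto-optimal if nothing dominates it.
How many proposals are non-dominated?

Opt1: dominated by Opt3 (cost 62≤97, risk 7≤10, benefit score 90≥69).
Opt2: not dominated.
Opt3: not dominated (best cost).
Opt4: dominated by Opt3 (cost 62≤73, risk 7≤7, benefit score 90≥51).
Opt5: not dominated (best risk).
Opt6: dominated by Opt2 (cost 126≤274, risk 4≤5, benefit score 66≥48).
Opt7: dominated by Opt2 (cost 126≤193, risk 4≤9, benefit score 66≥57).
Pareto-optimal: Opt2, Opt3, Opt5 → 3.

3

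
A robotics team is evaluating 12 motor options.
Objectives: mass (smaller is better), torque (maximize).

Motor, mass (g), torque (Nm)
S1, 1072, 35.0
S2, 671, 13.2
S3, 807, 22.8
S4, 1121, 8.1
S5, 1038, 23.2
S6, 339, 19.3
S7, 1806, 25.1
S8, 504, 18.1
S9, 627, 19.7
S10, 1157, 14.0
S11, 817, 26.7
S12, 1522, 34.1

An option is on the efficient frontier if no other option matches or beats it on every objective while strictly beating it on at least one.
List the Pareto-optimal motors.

S1: not dominated (best torque).
S2: dominated by S6 (mass 339≤671, torque 19.3≥13.2).
S3: not dominated.
S4: dominated by S1 (mass 1072≤1121, torque 35.0≥8.1).
S5: dominated by S11 (mass 817≤1038, torque 26.7≥23.2).
S6: not dominated (best mass).
S7: dominated by S1 (mass 1072≤1806, torque 35.0≥25.1).
S8: dominated by S6 (mass 339≤504, torque 19.3≥18.1).
S9: not dominated.
S10: dominated by S1 (mass 1072≤1157, torque 35.0≥14.0).
S11: not dominated.
S12: dominated by S1 (mass 1072≤1522, torque 35.0≥34.1).

S1, S3, S6, S9, S11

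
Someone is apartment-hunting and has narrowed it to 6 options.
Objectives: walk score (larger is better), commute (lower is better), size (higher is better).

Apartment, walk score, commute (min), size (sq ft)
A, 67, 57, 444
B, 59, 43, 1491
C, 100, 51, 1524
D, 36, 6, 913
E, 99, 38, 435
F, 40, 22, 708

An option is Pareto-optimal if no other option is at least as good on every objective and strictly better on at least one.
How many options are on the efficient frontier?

5

A: dominated by C (walk score 100≥67, commute 51≤57, size 1524≥444).
B: not dominated.
C: not dominated (best walk score).
D: not dominated (best commute).
E: not dominated.
F: not dominated.
Pareto-optimal: B, C, D, E, F → 5.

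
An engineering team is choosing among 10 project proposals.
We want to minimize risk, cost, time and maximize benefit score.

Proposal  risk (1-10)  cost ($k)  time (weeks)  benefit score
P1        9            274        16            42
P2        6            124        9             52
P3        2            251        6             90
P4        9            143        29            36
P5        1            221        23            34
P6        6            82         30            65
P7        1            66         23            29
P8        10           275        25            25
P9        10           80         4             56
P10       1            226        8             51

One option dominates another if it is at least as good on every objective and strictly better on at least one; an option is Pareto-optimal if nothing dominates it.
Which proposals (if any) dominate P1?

P2, P3, P10

P2: risk 6≤9, cost 124≤274, time 9≤16, benefit score 52≥42 — dominates P1.
P3: risk 2≤9, cost 251≤274, time 6≤16, benefit score 90≥42 — dominates P1.
P10: risk 1≤9, cost 226≤274, time 8≤16, benefit score 51≥42 — dominates P1.
Others (P4, P5, P6, P7, P8, P9) are each worse than P1 on at least one objective.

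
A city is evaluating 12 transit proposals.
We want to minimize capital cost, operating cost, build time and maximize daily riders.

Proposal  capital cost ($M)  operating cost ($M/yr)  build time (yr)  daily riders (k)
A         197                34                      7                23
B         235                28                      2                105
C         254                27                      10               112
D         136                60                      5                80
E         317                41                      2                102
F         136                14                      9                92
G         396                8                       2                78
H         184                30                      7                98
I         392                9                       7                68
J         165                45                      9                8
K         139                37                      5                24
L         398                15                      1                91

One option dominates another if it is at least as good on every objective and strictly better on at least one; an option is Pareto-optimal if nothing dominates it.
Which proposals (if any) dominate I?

A: worse on operating cost (34 vs 9).
B: worse on operating cost (28 vs 9).
C: worse on operating cost (27 vs 9).
D: worse on operating cost (60 vs 9).
E: worse on operating cost (41 vs 9).
F: worse on operating cost (14 vs 9).
G: worse on capital cost (396 vs 392).
H: worse on operating cost (30 vs 9).
J: worse on operating cost (45 vs 9).
K: worse on operating cost (37 vs 9).
L: worse on capital cost (398 vs 392).
No option dominates I.

none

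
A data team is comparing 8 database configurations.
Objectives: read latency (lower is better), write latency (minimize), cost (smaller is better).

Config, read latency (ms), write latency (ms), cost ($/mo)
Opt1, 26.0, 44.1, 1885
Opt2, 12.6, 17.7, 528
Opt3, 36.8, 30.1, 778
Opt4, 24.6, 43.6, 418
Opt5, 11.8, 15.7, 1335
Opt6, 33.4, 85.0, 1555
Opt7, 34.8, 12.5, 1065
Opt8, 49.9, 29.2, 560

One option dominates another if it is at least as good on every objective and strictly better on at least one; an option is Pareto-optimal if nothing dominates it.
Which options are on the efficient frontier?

Opt2, Opt4, Opt5, Opt7

Opt1: dominated by Opt2 (read latency 12.6≤26.0, write latency 17.7≤44.1, cost 528≤1885).
Opt2: not dominated.
Opt3: dominated by Opt2 (read latency 12.6≤36.8, write latency 17.7≤30.1, cost 528≤778).
Opt4: not dominated (best cost).
Opt5: not dominated (best read latency).
Opt6: dominated by Opt2 (read latency 12.6≤33.4, write latency 17.7≤85.0, cost 528≤1555).
Opt7: not dominated (best write latency).
Opt8: dominated by Opt2 (read latency 12.6≤49.9, write latency 17.7≤29.2, cost 528≤560).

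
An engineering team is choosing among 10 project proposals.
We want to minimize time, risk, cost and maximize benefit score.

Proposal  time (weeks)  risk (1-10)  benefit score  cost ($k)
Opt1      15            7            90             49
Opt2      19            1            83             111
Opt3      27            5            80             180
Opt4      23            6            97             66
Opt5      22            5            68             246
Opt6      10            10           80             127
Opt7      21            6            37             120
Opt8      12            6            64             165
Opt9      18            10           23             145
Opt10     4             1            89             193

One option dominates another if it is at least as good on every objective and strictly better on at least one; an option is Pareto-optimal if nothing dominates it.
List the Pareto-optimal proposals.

Opt1: not dominated (best cost).
Opt2: not dominated.
Opt3: dominated by Opt2 (time 19≤27, risk 1≤5, benefit score 83≥80, cost 111≤180).
Opt4: not dominated (best benefit score).
Opt5: dominated by Opt2 (time 19≤22, risk 1≤5, benefit score 83≥68, cost 111≤246).
Opt6: not dominated.
Opt7: dominated by Opt2 (time 19≤21, risk 1≤6, benefit score 83≥37, cost 111≤120).
Opt8: not dominated.
Opt9: dominated by Opt1 (time 15≤18, risk 7≤10, benefit score 90≥23, cost 49≤145).
Opt10: not dominated (best time).

Opt1, Opt2, Opt4, Opt6, Opt8, Opt10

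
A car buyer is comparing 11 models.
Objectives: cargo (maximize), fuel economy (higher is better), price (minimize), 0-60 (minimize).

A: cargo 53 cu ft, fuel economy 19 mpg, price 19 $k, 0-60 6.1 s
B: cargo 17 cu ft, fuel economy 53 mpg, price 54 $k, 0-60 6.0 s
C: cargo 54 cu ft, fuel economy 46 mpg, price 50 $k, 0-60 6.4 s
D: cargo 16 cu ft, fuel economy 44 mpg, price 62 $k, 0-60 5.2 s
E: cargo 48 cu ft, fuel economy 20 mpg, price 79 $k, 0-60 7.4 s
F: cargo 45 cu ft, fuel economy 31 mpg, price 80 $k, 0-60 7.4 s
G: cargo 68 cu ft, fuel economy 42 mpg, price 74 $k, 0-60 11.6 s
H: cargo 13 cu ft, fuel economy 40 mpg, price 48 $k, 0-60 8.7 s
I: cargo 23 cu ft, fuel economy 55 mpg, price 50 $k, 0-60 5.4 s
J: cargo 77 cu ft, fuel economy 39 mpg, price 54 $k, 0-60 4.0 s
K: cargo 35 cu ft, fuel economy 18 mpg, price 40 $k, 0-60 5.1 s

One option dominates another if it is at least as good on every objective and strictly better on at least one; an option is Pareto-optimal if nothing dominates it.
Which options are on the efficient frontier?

A: not dominated (best price).
B: dominated by I (cargo 23≥17, fuel economy 55≥53, price 50≤54, 0-60 5.4≤6.0).
C: not dominated.
D: not dominated.
E: dominated by C (cargo 54≥48, fuel economy 46≥20, price 50≤79, 0-60 6.4≤7.4).
F: dominated by C (cargo 54≥45, fuel economy 46≥31, price 50≤80, 0-60 6.4≤7.4).
G: not dominated.
H: not dominated.
I: not dominated (best fuel economy).
J: not dominated (best cargo).
K: not dominated.

A, C, D, G, H, I, J, K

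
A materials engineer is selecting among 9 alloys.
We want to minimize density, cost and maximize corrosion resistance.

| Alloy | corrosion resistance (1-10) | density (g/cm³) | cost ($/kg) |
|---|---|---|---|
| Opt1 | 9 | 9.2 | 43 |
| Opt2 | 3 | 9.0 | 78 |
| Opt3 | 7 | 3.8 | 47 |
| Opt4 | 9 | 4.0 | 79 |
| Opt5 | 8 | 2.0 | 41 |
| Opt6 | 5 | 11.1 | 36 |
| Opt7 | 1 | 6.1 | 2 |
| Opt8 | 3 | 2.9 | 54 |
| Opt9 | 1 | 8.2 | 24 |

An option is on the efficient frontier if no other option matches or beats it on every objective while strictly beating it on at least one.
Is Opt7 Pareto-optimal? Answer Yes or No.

Yes

Opt1: worse on density (9.2 vs 6.1).
Opt2: worse on density (9.0 vs 6.1).
Opt3: worse on cost (47 vs 2).
Opt4: worse on cost (79 vs 2).
Opt5: worse on cost (41 vs 2).
Opt6: worse on density (11.1 vs 6.1).
Opt8: worse on cost (54 vs 2).
Opt9: worse on density (8.2 vs 6.1).
No option is at least as good as Opt7 on every objective and strictly better on one.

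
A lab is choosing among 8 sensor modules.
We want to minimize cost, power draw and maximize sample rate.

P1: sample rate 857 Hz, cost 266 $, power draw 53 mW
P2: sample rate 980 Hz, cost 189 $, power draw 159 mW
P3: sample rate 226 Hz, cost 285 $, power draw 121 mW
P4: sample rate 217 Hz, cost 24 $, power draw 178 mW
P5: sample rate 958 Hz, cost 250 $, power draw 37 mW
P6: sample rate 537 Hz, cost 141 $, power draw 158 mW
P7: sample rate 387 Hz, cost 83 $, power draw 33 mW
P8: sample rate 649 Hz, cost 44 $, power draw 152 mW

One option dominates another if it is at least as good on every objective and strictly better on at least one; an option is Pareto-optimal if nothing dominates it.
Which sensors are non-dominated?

P2, P4, P5, P7, P8

P1: dominated by P5 (sample rate 958≥857, cost 250≤266, power draw 37≤53).
P2: not dominated (best sample rate).
P3: dominated by P1 (sample rate 857≥226, cost 266≤285, power draw 53≤121).
P4: not dominated (best cost).
P5: not dominated.
P6: dominated by P8 (sample rate 649≥537, cost 44≤141, power draw 152≤158).
P7: not dominated (best power draw).
P8: not dominated.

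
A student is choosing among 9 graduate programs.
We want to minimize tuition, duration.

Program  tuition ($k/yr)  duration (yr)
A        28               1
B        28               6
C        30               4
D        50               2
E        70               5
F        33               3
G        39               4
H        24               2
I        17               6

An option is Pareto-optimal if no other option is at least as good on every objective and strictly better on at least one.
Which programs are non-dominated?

A: not dominated (best duration).
B: dominated by A (tuition 28≤28, duration 1≤6).
C: dominated by A (tuition 28≤30, duration 1≤4).
D: dominated by A (tuition 28≤50, duration 1≤2).
E: dominated by A (tuition 28≤70, duration 1≤5).
F: dominated by A (tuition 28≤33, duration 1≤3).
G: dominated by A (tuition 28≤39, duration 1≤4).
H: not dominated.
I: not dominated (best tuition).

A, H, I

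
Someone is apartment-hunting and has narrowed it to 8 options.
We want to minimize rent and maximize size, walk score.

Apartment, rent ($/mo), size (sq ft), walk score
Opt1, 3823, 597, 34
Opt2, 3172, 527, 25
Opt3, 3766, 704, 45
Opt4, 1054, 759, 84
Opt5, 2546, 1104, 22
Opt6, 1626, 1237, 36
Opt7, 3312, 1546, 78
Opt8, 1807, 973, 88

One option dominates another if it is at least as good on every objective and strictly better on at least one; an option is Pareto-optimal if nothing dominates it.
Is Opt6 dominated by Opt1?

Opt1 vs Opt6: Opt1 is worse on rent (3823 vs 1626), so it does not dominate Opt6.

No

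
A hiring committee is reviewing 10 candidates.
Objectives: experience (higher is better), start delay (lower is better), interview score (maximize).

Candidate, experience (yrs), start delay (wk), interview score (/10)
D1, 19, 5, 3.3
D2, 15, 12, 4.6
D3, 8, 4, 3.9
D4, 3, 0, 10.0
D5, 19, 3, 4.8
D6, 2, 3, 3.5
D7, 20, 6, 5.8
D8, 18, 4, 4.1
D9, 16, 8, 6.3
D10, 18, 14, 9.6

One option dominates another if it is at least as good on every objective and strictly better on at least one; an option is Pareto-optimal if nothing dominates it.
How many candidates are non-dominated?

5

D1: dominated by D5 (experience 19≥19, start delay 3≤5, interview score 4.8≥3.3).
D2: dominated by D5 (experience 19≥15, start delay 3≤12, interview score 4.8≥4.6).
D3: dominated by D5 (experience 19≥8, start delay 3≤4, interview score 4.8≥3.9).
D4: not dominated (best start delay).
D5: not dominated.
D6: dominated by D4 (experience 3≥2, start delay 0≤3, interview score 10.0≥3.5).
D7: not dominated (best experience).
D8: dominated by D5 (experience 19≥18, start delay 3≤4, interview score 4.8≥4.1).
D9: not dominated.
D10: not dominated.
Pareto-optimal: D4, D5, D7, D9, D10 → 5.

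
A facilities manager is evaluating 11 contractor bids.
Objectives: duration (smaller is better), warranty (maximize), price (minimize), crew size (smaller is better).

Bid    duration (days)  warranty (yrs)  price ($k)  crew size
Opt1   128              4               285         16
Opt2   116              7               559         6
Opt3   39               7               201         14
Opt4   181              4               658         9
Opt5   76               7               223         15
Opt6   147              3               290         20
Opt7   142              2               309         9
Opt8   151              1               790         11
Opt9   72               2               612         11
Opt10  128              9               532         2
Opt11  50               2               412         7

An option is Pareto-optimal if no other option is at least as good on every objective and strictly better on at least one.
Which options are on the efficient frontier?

Opt2, Opt3, Opt7, Opt10, Opt11

Opt1: dominated by Opt3 (duration 39≤128, warranty 7≥4, price 201≤285, crew size 14≤16).
Opt2: not dominated.
Opt3: not dominated (best duration).
Opt4: dominated by Opt2 (duration 116≤181, warranty 7≥4, price 559≤658, crew size 6≤9).
Opt5: dominated by Opt3 (duration 39≤76, warranty 7≥7, price 201≤223, crew size 14≤15).
Opt6: dominated by Opt1 (duration 128≤147, warranty 4≥3, price 285≤290, crew size 16≤20).
Opt7: not dominated.
Opt8: dominated by Opt2 (duration 116≤151, warranty 7≥1, price 559≤790, crew size 6≤11).
Opt9: dominated by Opt11 (duration 50≤72, warranty 2≥2, price 412≤612, crew size 7≤11).
Opt10: not dominated (best warranty).
Opt11: not dominated.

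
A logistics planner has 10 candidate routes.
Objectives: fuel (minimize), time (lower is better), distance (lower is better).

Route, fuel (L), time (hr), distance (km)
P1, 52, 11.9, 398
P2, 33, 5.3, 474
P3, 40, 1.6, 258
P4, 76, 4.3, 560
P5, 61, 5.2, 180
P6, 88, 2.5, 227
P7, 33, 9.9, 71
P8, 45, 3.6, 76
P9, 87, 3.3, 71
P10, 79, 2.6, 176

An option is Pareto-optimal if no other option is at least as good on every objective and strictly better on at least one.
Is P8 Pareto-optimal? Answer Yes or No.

Yes

P1: worse on fuel (52 vs 45).
P2: worse on time (5.3 vs 3.6).
P3: worse on distance (258 vs 76).
P4: worse on fuel (76 vs 45).
P5: worse on fuel (61 vs 45).
P6: worse on fuel (88 vs 45).
P7: worse on time (9.9 vs 3.6).
P9: worse on fuel (87 vs 45).
P10: worse on fuel (79 vs 45).
No option is at least as good as P8 on every objective and strictly better on one.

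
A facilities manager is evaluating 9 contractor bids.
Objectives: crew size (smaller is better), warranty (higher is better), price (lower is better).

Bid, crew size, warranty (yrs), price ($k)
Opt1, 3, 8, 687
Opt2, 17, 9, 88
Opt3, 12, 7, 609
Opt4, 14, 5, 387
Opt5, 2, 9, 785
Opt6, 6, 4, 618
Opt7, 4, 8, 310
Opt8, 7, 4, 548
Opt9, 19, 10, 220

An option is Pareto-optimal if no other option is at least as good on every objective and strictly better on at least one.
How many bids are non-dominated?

Opt1: not dominated.
Opt2: not dominated (best price).
Opt3: dominated by Opt7 (crew size 4≤12, warranty 8≥7, price 310≤609).
Opt4: dominated by Opt7 (crew size 4≤14, warranty 8≥5, price 310≤387).
Opt5: not dominated (best crew size).
Opt6: dominated by Opt7 (crew size 4≤6, warranty 8≥4, price 310≤618).
Opt7: not dominated.
Opt8: dominated by Opt7 (crew size 4≤7, warranty 8≥4, price 310≤548).
Opt9: not dominated (best warranty).
Pareto-optimal: Opt1, Opt2, Opt5, Opt7, Opt9 → 5.

5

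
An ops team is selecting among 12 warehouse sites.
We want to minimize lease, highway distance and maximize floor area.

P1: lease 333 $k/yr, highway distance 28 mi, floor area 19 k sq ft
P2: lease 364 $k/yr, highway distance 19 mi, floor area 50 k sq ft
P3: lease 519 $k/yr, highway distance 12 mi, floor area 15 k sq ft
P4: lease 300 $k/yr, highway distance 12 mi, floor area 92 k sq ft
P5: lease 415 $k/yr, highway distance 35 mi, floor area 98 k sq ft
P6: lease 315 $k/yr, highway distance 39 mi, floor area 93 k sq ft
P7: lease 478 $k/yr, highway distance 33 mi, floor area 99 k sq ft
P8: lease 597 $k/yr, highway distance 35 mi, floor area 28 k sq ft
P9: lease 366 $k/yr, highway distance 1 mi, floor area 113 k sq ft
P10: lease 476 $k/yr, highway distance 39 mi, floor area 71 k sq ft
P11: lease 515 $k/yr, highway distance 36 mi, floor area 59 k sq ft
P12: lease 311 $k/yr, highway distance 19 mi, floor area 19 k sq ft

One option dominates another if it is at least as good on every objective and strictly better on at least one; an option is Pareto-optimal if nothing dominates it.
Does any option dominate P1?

Yes

P4 vs P1: lease 300≤333, highway distance 12≤28, floor area 92≥19 — P4 is at least as good on every objective and strictly better on at least one, so P4 dominates P1.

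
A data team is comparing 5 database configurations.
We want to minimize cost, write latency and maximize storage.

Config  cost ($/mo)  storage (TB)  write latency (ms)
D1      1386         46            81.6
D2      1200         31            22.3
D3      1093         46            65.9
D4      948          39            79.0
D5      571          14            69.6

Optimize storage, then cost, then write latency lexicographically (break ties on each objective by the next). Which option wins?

D3

First maximize storage: best is 46, kept {D1, D3}.
Then minimize cost: best is 1093, kept {D3}.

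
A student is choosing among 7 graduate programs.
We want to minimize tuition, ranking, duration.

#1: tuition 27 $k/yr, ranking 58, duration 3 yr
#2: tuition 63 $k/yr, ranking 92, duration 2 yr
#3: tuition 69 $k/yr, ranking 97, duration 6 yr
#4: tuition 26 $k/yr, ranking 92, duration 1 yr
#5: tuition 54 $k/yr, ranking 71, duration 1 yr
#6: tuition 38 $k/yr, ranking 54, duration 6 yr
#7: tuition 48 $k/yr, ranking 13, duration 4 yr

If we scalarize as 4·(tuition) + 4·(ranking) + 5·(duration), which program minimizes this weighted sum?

#7

#1: 4·27 + 4·58 + 5·3 = 355
#2: 4·63 + 4·92 + 5·2 = 630
#3: 4·69 + 4·97 + 5·6 = 694
#4: 4·26 + 4·92 + 5·1 = 477
#5: 4·54 + 4·71 + 5·1 = 505
#6: 4·38 + 4·54 + 5·6 = 398
#7: 4·48 + 4·13 + 5·4 = 264
Lowest: #7 at 264.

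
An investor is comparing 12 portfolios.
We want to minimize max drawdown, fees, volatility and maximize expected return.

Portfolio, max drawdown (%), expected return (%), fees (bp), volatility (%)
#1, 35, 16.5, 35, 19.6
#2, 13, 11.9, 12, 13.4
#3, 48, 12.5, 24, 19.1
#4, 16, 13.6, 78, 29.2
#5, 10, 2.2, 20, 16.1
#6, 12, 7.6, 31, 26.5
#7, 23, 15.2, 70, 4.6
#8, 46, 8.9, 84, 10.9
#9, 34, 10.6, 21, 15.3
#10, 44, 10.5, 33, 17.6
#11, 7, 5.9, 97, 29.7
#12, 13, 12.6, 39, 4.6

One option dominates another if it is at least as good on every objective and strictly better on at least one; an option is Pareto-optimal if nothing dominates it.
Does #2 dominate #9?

#2 vs #9: max drawdown 13≤34, expected return 11.9≥10.6, fees 12≤21, volatility 13.4≤15.3 — #2 is at least as good on every objective with at least one strict improvement.

Yes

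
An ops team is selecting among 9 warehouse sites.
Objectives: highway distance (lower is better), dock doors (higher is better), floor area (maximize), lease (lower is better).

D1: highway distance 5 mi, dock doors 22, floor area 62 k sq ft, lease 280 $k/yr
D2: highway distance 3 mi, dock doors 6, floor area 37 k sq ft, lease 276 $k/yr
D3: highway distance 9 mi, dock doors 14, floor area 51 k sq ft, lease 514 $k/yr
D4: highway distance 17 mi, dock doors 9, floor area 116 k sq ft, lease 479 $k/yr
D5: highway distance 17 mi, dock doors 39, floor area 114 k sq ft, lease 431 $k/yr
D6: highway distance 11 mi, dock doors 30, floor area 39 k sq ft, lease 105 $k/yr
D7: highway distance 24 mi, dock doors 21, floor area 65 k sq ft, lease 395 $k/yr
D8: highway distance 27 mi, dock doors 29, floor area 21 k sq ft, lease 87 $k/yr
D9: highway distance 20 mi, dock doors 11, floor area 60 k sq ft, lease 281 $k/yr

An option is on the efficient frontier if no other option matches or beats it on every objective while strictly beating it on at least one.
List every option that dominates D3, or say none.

D1

D1: highway distance 5≤9, dock doors 22≥14, floor area 62≥51, lease 280≤514 — dominates D3.
Others (D2, D4, D5, D6, D7, D8, D9) are each worse than D3 on at least one objective.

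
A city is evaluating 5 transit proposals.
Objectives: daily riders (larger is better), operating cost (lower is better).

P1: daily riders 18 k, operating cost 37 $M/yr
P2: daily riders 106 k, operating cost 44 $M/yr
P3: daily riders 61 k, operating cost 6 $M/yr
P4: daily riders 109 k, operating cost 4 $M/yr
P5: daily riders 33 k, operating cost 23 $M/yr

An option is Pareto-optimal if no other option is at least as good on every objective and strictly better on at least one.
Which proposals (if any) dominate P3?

P4: daily riders 109≥61, operating cost 4≤6 — dominates P3.
Others (P1, P2, P5) are each worse than P3 on at least one objective.

P4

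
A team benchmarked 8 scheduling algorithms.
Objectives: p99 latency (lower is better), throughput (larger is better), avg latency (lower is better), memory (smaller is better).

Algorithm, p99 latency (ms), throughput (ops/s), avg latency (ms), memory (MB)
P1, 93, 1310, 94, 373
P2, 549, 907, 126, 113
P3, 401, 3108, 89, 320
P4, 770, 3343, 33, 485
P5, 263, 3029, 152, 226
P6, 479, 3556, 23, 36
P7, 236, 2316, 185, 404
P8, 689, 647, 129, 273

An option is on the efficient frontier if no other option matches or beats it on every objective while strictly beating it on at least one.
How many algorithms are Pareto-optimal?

5

P1: not dominated (best p99 latency).
P2: dominated by P6 (p99 latency 479≤549, throughput 3556≥907, avg latency 23≤126, memory 36≤113).
P3: not dominated.
P4: dominated by P6 (p99 latency 479≤770, throughput 3556≥3343, avg latency 23≤33, memory 36≤485).
P5: not dominated.
P6: not dominated (best throughput).
P7: not dominated.
P8: dominated by P2 (p99 latency 549≤689, throughput 907≥647, avg latency 126≤129, memory 113≤273).
Pareto-optimal: P1, P3, P5, P6, P7 → 5.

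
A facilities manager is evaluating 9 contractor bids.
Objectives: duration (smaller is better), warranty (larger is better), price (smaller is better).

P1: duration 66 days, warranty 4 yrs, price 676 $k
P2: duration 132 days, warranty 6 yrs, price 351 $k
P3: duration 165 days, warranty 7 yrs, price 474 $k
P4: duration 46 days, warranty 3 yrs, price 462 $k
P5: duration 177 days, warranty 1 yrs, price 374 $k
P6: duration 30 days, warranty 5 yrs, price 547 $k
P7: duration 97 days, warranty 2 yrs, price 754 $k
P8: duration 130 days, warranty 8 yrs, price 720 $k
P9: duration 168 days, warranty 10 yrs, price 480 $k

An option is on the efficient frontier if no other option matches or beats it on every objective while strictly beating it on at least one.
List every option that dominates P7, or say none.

P1, P4, P6

P1: duration 66≤97, warranty 4≥2, price 676≤754 — dominates P7.
P4: duration 46≤97, warranty 3≥2, price 462≤754 — dominates P7.
P6: duration 30≤97, warranty 5≥2, price 547≤754 — dominates P7.
Others (P2, P3, P5, P8, P9) are each worse than P7 on at least one objective.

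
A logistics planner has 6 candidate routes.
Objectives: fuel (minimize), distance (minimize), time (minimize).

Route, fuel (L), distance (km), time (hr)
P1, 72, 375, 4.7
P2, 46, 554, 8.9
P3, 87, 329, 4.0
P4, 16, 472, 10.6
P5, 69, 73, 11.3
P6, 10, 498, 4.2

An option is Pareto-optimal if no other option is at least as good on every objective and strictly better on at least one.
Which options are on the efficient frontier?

P1, P3, P4, P5, P6

P1: not dominated.
P2: dominated by P6 (fuel 10≤46, distance 498≤554, time 4.2≤8.9).
P3: not dominated (best time).
P4: not dominated.
P5: not dominated (best distance).
P6: not dominated (best fuel).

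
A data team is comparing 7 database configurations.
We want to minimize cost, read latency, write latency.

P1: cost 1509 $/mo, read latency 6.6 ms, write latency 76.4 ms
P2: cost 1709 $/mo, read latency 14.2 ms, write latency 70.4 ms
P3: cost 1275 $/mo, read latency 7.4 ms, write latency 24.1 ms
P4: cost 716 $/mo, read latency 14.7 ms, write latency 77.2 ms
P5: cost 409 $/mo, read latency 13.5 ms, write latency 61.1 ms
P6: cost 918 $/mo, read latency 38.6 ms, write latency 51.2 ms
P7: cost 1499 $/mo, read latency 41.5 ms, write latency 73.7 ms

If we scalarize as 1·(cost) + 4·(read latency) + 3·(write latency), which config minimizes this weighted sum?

P5

P1: 1·1509 + 4·6.6 + 3·76.4 = 1764.6
P2: 1·1709 + 4·14.2 + 3·70.4 = 1977.0
P3: 1·1275 + 4·7.4 + 3·24.1 = 1376.9
P4: 1·716 + 4·14.7 + 3·77.2 = 1006.4
P5: 1·409 + 4·13.5 + 3·61.1 = 646.3
P6: 1·918 + 4·38.6 + 3·51.2 = 1226.0
P7: 1·1499 + 4·41.5 + 3·73.7 = 1886.1
Lowest: P5 at 646.3.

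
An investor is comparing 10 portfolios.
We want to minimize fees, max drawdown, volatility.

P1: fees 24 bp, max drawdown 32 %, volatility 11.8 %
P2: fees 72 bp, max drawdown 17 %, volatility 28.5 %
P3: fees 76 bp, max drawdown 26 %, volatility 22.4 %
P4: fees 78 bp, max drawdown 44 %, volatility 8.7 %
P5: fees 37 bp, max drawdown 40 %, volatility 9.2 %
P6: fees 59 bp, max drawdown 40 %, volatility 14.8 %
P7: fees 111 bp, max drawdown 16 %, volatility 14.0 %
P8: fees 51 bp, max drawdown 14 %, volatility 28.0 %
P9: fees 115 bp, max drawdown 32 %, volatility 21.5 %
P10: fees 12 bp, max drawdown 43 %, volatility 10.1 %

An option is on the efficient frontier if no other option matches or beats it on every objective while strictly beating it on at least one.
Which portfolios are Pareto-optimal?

P1: not dominated.
P2: dominated by P8 (fees 51≤72, max drawdown 14≤17, volatility 28.0≤28.5).
P3: not dominated.
P4: not dominated (best volatility).
P5: not dominated.
P6: dominated by P1 (fees 24≤59, max drawdown 32≤40, volatility 11.8≤14.8).
P7: not dominated.
P8: not dominated (best max drawdown).
P9: dominated by P1 (fees 24≤115, max drawdown 32≤32, volatility 11.8≤21.5).
P10: not dominated (best fees).

P1, P3, P4, P5, P7, P8, P10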